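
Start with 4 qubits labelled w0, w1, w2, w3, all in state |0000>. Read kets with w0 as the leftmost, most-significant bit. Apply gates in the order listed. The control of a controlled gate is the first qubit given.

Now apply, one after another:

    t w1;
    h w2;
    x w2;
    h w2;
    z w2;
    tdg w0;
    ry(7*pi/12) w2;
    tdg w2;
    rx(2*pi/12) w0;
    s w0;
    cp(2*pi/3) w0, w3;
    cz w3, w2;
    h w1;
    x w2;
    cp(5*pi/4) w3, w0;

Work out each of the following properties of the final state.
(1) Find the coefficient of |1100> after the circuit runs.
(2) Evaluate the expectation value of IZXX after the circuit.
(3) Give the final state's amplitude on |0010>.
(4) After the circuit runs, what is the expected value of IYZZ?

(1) |1100> carries amplitude (-sqrt(3*sqrt(2) + 6)/16 - 3*sqrt(2 - sqrt(2))/16 + sqrt(6 - 3*sqrt(2))/16 + sqrt(sqrt(2) + 2)/16)*exp(3*I*pi/4) in the final state. Key observation: the block from step 2 through step 5 cancels to the identity and can be dropped.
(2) The expectation value of IZXX is 0.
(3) |0010> carries amplitude -sqrt(6 - 3*sqrt(2))/16 - sqrt(2 - sqrt(2))/16 + sqrt(3*sqrt(2) + 6)/16 + 3*sqrt(sqrt(2) + 2)/16 in the final state.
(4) The expectation value of IYZZ is 0.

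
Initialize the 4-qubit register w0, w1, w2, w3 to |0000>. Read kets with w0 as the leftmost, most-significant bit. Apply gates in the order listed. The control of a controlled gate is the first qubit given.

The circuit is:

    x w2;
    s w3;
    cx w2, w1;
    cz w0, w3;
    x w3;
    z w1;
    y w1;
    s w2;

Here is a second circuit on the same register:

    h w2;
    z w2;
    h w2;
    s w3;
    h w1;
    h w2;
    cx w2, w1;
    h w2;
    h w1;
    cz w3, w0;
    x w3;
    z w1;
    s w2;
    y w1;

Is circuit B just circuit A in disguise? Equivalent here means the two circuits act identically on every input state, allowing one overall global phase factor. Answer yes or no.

No — the two circuits implement different unitaries, even allowing a global phase.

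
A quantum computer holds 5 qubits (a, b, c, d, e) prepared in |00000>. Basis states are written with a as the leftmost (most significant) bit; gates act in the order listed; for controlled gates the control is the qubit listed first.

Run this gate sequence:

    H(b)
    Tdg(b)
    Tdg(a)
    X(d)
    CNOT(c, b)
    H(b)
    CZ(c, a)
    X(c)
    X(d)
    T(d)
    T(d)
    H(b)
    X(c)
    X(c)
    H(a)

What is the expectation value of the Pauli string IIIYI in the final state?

In the final state, IIIYI has expectation 0. Key observation: gates 13-14 undo each other exactly, leaving only the rest of the circuit to track.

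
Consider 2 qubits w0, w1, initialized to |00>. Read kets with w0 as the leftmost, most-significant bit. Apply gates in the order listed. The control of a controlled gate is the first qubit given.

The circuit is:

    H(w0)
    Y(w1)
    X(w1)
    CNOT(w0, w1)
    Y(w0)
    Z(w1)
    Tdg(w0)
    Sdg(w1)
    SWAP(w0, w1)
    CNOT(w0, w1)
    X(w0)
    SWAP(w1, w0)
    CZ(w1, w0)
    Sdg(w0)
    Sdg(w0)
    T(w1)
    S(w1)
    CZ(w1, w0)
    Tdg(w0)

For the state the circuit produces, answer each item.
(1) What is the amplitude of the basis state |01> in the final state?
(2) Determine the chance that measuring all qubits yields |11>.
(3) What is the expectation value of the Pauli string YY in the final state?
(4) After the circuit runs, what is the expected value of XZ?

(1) The amplitude on |01> is 0.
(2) The probability of measuring |11> is 1/2.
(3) The observable YY averages to 0.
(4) The observable XZ averages to 0.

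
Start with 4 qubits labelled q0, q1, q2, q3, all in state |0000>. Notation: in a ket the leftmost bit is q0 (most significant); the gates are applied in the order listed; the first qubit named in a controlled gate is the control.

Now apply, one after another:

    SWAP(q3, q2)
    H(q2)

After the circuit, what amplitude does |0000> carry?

The amplitude on |0000> is sqrt(2)/2.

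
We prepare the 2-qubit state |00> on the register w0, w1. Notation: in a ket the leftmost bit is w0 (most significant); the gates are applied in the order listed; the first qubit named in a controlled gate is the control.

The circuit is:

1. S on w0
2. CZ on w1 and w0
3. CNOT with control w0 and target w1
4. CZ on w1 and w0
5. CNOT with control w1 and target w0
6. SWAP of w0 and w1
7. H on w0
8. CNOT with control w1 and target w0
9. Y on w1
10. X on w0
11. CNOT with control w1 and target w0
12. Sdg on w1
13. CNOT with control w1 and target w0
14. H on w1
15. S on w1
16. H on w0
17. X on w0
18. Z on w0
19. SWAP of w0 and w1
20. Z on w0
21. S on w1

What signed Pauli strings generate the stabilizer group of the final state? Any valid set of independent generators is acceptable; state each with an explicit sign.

The final state is stabilized by the group generated by +YI, -IZ; other independent generating sets are equally valid.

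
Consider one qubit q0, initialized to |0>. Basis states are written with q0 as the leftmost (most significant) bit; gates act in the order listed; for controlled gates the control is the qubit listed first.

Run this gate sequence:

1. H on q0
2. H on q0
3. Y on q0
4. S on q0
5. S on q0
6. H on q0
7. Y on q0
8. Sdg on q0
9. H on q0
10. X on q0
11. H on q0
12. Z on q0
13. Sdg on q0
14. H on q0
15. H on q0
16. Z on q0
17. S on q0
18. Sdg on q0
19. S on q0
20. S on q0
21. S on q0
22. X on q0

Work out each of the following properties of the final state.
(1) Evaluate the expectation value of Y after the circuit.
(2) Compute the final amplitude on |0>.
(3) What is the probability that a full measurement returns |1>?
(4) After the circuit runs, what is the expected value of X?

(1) In the final state, Y has expectation 1.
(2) The final state's coefficient on |0> equals -sqrt(2)*I/2.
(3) The probability of measuring |1> is 1/2.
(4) The observable X averages to 0.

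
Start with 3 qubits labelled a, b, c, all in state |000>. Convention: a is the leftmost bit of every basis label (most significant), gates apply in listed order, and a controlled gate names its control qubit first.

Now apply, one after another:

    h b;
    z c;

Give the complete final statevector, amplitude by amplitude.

After the circuit, the state carries amplitude sqrt(2)/2 on |000>, sqrt(2)/2 on |010>, and 0 on every other basis state.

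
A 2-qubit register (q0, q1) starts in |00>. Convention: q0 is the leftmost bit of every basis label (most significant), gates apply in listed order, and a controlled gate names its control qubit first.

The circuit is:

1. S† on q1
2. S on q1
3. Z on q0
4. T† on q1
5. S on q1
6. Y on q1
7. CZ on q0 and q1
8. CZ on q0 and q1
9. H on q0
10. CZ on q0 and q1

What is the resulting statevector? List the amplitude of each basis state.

After the circuit, the state carries amplitude 0 on |00>, sqrt(2)*I/2 on |01>, 0 on |10>, -sqrt(2)*I/2 on |11>. Key observation: gates 7-8 undo each other exactly, leaving only the rest of the circuit to track.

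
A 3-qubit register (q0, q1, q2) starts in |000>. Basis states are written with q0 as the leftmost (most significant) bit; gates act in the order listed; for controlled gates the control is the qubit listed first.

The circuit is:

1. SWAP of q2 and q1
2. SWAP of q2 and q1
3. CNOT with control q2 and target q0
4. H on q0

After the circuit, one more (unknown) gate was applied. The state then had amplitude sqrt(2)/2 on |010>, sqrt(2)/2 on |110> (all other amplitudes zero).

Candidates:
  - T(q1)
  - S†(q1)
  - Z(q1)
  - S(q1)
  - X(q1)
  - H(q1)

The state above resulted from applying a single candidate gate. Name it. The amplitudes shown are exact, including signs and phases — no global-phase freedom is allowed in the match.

The unique candidate consistent with the amplitudes is X(q1). Key observation: steps 1-2 multiply out to the identity, so the circuit reduces to the remaining gates.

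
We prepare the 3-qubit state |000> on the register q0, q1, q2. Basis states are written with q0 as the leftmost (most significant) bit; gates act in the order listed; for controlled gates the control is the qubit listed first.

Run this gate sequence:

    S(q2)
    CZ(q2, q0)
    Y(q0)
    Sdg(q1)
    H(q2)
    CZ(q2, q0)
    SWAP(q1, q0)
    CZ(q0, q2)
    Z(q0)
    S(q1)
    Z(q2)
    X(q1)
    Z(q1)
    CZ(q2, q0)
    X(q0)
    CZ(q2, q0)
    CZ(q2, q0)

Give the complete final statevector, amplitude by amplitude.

After the circuit, the state carries amplitude -sqrt(2)/2 on |100>, -sqrt(2)/2 on |101>, and 0 on every other basis state.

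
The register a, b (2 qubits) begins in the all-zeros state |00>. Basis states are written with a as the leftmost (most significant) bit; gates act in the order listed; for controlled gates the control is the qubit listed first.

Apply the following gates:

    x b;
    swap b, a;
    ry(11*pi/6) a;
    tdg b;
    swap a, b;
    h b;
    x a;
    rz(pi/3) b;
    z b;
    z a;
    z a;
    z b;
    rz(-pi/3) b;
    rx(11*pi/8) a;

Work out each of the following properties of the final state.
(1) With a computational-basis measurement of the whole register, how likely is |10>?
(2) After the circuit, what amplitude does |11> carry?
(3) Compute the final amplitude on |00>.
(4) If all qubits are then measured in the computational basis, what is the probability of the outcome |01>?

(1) Outcome |10> occurs with probability 3/8 - 3*sqrt(2 - sqrt(2))/16. Key observation: gates 8-13 undo each other exactly, leaving only the rest of the circuit to track.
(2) |11> carries amplitude -cos(5*pi/16)/2 in the final state.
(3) The amplitude on |00> is sqrt(3)*I*sin(5*pi/16)/2.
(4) The probability of measuring |01> is sqrt(2 - sqrt(2))/16 + 1/8.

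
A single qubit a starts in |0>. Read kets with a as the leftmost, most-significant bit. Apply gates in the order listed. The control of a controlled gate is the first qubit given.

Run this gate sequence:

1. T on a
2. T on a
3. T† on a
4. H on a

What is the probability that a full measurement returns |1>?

The probability of measuring |1> is 1/2.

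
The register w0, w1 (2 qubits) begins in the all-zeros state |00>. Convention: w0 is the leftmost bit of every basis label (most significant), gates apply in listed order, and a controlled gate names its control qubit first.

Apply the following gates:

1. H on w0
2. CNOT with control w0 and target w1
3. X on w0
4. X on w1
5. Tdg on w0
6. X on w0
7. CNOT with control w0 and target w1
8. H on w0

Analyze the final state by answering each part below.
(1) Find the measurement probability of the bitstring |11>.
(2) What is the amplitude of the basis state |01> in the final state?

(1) A full measurement returns |11> with probability 1/2 - sqrt(2)/4.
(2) |01> carries amplitude 1/2 - exp(3*I*pi/4)/2 in the final state.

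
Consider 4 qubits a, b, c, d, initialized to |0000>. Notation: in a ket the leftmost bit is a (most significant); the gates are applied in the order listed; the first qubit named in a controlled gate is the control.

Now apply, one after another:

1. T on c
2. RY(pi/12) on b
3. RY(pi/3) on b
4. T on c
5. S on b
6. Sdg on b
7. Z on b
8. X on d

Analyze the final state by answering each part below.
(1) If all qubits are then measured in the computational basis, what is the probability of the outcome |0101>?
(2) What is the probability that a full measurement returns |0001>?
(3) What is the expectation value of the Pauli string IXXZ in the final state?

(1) Outcome |0101> occurs with probability -sqrt(6)/8 + sqrt(2)/8 + 1/2.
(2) A full measurement returns |0001> with probability -sqrt(2)/8 + sqrt(6)/8 + 1/2.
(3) In the final state, IXXZ has expectation 0.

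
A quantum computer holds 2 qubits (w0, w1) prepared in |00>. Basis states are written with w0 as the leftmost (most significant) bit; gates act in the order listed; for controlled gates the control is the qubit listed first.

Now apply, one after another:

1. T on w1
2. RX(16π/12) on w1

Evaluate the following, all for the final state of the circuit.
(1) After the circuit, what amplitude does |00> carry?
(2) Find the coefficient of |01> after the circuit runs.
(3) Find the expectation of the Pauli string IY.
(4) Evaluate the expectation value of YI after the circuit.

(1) The amplitude on |00> is -1/2.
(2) |01> carries amplitude -sqrt(3)*I/2 in the final state.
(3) The expectation value of IY is sqrt(3)/2.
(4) The expectation value of YI is 0.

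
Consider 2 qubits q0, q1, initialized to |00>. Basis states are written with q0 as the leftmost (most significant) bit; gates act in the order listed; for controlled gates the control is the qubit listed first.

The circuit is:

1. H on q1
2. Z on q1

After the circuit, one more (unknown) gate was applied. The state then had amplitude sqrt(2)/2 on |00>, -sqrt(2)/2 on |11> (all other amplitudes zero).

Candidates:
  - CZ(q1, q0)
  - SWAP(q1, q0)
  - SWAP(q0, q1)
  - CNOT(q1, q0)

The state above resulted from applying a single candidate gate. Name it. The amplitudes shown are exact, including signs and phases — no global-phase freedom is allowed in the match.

The unique candidate consistent with the amplitudes is CNOT(q1, q0).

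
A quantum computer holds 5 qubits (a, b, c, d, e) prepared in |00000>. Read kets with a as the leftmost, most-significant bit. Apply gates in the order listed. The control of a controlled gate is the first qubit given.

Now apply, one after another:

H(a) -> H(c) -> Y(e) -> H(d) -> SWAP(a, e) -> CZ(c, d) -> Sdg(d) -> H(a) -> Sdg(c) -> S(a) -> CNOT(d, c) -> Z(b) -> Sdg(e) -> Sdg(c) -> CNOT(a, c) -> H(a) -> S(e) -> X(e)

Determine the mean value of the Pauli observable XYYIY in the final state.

In the final state, XYYIY has expectation 0.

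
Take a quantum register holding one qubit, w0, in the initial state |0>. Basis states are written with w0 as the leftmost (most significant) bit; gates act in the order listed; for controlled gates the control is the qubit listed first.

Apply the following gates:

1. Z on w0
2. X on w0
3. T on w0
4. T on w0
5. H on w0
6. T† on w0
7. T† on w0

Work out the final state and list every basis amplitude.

After the circuit, the state carries amplitude sqrt(2)*I/2 on |0>, -sqrt(2)/2 on |1>.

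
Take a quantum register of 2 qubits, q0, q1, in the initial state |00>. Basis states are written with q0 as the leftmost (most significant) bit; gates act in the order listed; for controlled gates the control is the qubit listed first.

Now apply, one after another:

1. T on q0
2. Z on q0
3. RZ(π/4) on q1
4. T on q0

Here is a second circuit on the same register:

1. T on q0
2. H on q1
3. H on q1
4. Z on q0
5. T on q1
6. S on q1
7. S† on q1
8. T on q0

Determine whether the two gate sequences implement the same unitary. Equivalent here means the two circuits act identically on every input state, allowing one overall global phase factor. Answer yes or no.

Yes: on every input state the two circuits agree up to one overall phase factor.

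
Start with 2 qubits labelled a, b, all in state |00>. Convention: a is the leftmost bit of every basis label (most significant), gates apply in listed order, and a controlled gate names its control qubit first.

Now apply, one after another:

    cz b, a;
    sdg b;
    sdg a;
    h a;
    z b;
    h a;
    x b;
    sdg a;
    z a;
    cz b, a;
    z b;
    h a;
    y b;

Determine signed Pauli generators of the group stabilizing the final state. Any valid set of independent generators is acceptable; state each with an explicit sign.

The stabilizer group can be generated by +XI, +IZ, among other valid generating sets.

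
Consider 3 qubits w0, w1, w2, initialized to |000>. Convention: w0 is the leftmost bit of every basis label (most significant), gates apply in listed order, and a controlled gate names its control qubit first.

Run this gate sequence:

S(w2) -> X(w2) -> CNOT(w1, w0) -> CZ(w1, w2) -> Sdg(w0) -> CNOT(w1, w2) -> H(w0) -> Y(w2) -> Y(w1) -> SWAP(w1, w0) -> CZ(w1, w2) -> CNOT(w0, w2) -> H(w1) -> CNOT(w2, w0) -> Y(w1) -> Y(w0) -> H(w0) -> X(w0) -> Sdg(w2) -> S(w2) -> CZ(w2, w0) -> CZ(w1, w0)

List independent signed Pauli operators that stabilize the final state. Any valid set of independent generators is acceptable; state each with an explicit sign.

The stabilizer group can be generated by -XII, -IZI, -IIZ, among other valid generating sets.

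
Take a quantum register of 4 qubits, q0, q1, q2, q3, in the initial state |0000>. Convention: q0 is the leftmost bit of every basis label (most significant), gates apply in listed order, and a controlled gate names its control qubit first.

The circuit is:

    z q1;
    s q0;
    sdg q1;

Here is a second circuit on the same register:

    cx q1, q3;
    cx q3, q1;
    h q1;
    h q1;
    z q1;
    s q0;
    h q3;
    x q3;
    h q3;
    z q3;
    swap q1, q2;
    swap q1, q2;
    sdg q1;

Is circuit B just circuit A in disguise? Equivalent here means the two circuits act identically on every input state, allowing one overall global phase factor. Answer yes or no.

No: there is an input state on which the two circuits produce genuinely different outputs (not merely differing by a phase).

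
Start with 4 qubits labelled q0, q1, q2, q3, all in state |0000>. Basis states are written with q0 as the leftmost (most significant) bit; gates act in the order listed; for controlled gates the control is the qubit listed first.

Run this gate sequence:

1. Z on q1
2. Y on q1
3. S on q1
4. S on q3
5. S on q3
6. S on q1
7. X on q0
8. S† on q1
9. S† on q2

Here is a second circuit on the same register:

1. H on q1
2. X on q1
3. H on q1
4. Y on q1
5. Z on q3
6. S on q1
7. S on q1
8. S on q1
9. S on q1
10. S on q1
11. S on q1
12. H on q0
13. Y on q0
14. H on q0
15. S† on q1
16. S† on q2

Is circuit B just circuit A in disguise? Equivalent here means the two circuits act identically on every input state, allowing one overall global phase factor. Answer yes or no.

No, they are not equivalent — no single phase factor reconciles the two unitaries.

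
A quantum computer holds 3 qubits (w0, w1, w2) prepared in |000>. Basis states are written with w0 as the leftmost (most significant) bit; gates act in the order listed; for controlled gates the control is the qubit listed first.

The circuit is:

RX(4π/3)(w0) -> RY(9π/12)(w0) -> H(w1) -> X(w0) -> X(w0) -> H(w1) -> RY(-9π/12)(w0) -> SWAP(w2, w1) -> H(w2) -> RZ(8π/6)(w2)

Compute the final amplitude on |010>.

|010> carries amplitude 0 in the final state. Key observation: the block from step 2 through step 7 cancels to the identity and can be dropped.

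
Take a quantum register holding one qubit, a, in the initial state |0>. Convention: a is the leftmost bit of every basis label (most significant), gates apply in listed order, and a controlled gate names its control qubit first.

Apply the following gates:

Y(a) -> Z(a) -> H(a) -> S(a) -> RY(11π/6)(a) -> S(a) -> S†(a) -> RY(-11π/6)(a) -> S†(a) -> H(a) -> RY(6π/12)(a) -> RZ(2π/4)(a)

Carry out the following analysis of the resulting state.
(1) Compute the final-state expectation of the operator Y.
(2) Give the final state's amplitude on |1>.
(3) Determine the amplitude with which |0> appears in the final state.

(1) The observable Y averages to -1. Key observation: the block from step 3 through step 10 cancels to the identity and can be dropped.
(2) |1> carries amplitude -sqrt(2)*exp(3*I*pi/4)/2 in the final state.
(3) The final state's coefficient on |0> equals sqrt(2)*exp(I*pi/4)/2.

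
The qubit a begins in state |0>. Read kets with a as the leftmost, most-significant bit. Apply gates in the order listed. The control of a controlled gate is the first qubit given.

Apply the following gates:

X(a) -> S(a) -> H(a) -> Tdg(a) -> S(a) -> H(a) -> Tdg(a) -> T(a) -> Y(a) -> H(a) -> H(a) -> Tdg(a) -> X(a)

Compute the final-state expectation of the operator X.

The observable X averages to 1/2.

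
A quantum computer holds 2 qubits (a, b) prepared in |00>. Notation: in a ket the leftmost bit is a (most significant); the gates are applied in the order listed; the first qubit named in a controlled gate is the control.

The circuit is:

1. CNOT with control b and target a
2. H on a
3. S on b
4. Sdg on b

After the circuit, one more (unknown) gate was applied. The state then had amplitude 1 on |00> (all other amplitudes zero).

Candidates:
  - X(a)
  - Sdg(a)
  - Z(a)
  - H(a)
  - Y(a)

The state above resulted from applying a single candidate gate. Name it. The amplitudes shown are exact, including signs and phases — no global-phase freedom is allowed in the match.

The unique candidate consistent with the amplitudes is H(a). Key observation: gates 3-4 undo each other exactly, leaving only the rest of the circuit to track.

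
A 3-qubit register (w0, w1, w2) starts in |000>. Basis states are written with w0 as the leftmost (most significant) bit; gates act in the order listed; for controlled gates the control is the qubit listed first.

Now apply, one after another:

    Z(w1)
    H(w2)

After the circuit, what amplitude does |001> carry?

The amplitude on |001> is sqrt(2)/2.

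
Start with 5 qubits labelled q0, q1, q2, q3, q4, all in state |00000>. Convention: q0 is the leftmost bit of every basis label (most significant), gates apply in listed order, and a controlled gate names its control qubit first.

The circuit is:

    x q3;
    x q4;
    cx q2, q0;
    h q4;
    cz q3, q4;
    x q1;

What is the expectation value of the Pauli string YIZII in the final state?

The observable YIZII averages to 0.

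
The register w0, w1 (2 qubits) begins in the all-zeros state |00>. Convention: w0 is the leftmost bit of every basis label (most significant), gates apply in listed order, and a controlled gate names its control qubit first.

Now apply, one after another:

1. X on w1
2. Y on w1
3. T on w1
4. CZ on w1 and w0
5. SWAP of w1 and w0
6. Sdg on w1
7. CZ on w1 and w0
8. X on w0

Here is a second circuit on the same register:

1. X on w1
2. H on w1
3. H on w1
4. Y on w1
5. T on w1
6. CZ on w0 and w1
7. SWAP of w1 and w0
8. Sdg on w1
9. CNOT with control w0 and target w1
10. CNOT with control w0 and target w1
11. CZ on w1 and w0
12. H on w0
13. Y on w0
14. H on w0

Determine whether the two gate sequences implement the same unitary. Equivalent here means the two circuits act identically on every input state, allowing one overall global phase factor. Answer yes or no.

No: there is an input state on which the two circuits produce genuinely different outputs (not merely differing by a phase).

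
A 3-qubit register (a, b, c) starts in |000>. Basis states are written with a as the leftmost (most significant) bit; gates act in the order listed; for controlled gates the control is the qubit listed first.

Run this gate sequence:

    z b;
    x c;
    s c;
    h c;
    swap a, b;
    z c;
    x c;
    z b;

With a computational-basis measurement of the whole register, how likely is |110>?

The probability of measuring |110> is 0.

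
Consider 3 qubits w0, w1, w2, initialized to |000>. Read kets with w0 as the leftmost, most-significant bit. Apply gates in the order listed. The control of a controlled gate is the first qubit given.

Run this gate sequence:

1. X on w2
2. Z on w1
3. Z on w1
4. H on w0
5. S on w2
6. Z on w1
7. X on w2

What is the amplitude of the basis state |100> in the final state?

The amplitude on |100> is sqrt(2)*I/2.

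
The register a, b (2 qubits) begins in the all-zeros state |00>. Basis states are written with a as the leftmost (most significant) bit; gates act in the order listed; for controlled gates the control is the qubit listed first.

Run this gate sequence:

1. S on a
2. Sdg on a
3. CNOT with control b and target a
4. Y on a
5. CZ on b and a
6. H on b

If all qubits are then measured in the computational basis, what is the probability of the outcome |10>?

A full measurement returns |10> with probability 1/2.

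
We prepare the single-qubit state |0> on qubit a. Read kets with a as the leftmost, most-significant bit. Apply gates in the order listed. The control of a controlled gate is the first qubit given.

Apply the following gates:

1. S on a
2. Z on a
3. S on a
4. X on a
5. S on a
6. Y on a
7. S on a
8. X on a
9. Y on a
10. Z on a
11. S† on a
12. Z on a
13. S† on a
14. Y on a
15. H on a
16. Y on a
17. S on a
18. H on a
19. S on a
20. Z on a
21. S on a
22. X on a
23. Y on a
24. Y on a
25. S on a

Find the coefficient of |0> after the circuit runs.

|0> carries amplitude 1/2 + I/2 in the final state.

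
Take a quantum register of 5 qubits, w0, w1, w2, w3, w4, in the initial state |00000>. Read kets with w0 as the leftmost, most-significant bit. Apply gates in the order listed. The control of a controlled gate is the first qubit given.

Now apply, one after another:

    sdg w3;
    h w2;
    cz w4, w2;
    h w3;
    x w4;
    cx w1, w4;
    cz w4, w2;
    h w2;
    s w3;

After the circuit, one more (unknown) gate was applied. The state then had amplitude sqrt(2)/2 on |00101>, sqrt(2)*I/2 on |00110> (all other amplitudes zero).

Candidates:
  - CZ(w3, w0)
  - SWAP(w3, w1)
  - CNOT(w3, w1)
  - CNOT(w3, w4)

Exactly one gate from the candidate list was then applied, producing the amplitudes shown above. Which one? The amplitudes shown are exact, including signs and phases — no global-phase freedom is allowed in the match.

The applied gate was CNOT(w3, w4).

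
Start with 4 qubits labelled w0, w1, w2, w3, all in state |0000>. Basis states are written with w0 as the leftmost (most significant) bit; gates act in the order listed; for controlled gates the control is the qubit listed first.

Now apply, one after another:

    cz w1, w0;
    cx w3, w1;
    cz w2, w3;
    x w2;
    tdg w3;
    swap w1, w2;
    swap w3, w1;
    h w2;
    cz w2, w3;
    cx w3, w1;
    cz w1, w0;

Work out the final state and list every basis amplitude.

The resulting statevector has amplitude sqrt(2)/2 on |0101>, -sqrt(2)/2 on |0111>, and 0 on every other basis state.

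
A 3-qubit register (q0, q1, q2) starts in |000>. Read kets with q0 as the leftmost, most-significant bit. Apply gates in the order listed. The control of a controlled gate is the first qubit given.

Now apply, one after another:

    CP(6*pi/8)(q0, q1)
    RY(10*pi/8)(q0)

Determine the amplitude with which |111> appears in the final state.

|111> carries amplitude 0 in the final state.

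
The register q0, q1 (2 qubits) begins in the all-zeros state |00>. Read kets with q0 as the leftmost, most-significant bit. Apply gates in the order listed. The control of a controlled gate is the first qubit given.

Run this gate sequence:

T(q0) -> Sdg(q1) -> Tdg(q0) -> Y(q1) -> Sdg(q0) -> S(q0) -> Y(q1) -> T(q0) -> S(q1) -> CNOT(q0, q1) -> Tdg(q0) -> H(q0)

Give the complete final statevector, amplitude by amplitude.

The resulting statevector has amplitude sqrt(2)/2 on |00>, 0 on |01>, sqrt(2)/2 on |10>, 0 on |11>. Key observation: steps 2-9 multiply out to the identity, so the circuit reduces to the remaining gates.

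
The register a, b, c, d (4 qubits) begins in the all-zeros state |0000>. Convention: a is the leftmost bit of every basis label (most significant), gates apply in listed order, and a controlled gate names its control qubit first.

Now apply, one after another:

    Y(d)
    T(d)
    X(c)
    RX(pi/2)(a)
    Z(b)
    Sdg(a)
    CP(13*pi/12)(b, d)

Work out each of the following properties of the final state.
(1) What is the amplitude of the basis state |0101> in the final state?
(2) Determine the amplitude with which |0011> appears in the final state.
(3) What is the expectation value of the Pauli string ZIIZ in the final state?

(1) |0101> carries amplitude 0 in the final state.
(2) |0011> carries amplitude sqrt(2)*exp(3*I*pi/4)/2 in the final state.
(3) The observable ZIIZ averages to 0.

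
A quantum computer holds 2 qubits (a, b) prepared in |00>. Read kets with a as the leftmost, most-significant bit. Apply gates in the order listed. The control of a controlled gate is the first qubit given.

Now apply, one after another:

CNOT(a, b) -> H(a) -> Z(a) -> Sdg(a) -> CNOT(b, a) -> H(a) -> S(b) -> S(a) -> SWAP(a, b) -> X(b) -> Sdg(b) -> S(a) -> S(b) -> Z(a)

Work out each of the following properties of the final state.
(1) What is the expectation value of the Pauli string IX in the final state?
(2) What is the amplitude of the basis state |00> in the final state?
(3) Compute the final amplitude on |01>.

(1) The expectation value of IX is 1.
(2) |00> carries amplitude 1/2 + I/2 in the final state.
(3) |01> carries amplitude 1/2 + I/2 in the final state.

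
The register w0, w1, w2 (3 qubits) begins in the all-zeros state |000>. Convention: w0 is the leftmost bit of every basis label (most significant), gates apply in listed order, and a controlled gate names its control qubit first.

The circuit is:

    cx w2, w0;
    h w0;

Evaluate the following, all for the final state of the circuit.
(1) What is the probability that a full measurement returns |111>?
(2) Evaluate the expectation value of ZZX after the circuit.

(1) The probability of measuring |111> is 0.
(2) The observable ZZX averages to 0.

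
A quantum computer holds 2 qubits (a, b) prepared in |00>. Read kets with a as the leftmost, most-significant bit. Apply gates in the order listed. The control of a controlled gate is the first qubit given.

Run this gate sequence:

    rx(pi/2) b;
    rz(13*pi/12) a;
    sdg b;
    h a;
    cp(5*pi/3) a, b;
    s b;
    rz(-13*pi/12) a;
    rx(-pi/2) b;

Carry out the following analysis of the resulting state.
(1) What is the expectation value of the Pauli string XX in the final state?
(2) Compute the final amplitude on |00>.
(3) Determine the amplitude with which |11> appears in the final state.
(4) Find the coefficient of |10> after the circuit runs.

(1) In the final state, XX has expectation sqrt(2)/4.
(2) |00> carries amplitude sqrt(2)/2 in the final state.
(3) The final state's coefficient on |11> equals sqrt(2)*(1 - exp(I*pi/3))*exp(I*pi/12)/4.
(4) The amplitude on |10> is sqrt(2)*(1 + exp(I*pi/3))*exp(7*I*pi/12)/4.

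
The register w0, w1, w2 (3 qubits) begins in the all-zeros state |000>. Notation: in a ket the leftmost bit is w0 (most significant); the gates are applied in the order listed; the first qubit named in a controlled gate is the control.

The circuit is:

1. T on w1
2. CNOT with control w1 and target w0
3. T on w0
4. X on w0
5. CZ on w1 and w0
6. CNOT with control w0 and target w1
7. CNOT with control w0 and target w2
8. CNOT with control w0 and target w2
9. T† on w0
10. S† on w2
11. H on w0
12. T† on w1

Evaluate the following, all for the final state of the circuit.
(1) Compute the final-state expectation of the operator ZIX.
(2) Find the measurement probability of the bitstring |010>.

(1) The expectation value of ZIX is 0. Key observation: the block from step 7 through step 8 cancels to the identity and can be dropped.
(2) A full measurement returns |010> with probability 1/2.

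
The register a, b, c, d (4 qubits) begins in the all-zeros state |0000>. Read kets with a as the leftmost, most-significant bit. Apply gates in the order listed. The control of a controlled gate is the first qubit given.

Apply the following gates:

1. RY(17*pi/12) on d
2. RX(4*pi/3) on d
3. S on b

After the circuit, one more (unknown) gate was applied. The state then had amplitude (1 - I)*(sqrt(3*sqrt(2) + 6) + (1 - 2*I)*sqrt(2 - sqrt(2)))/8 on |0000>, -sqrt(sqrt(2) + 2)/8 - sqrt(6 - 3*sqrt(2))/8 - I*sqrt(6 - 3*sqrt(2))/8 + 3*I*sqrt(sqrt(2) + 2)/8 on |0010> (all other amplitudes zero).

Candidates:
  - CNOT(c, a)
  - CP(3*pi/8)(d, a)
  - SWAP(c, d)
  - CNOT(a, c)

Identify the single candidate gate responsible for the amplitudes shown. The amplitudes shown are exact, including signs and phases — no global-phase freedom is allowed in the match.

It was SWAP(c, d) that produced the state shown.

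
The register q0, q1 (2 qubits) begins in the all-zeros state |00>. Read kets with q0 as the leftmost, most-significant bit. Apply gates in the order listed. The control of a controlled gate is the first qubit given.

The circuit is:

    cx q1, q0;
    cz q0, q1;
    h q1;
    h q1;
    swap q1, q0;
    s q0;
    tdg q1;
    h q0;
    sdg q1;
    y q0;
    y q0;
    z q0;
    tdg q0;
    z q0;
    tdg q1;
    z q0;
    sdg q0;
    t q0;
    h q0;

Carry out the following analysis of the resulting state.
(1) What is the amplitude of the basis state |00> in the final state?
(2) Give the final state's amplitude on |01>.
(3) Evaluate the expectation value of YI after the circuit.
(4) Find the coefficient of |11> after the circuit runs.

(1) The amplitude on |00> is 1/2 + I/2.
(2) The amplitude on |01> is 0.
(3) The observable YI averages to -1.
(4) The final state's coefficient on |11> equals 0.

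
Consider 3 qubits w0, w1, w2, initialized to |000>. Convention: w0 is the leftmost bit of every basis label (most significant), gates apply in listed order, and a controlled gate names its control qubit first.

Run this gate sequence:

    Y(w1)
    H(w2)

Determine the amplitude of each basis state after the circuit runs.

After the circuit, the state carries amplitude sqrt(2)*I/2 on |010>, sqrt(2)*I/2 on |011>, and 0 on every other basis state.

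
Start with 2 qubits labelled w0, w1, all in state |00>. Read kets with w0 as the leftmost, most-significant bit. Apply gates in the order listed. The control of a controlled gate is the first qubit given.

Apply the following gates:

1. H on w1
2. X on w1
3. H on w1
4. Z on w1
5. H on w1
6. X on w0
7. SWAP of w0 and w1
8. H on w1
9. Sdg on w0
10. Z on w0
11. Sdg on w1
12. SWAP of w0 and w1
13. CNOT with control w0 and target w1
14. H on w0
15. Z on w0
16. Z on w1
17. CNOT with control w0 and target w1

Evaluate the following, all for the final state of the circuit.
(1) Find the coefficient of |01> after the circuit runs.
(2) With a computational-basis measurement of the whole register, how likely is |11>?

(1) The final state's coefficient on |01> equals -sqrt(2)*I/2. Key observation: steps 1-4 multiply out to the identity, so the circuit reduces to the remaining gates.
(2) Outcome |11> occurs with probability 1/2.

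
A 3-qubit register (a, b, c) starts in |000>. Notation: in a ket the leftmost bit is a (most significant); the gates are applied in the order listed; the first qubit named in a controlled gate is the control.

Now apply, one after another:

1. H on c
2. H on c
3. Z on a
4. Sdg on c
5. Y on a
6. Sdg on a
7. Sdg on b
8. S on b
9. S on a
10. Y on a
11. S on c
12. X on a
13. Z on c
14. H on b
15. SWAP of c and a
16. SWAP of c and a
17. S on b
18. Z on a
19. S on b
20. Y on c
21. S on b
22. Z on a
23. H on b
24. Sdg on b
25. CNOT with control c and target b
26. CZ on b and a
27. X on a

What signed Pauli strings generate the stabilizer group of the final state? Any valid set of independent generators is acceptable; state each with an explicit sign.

The stabilizer group can be generated by -IXI, +ZII, -IIZ, among other valid generating sets. Key observation: gates 4-11 undo each other exactly, leaving only the rest of the circuit to track.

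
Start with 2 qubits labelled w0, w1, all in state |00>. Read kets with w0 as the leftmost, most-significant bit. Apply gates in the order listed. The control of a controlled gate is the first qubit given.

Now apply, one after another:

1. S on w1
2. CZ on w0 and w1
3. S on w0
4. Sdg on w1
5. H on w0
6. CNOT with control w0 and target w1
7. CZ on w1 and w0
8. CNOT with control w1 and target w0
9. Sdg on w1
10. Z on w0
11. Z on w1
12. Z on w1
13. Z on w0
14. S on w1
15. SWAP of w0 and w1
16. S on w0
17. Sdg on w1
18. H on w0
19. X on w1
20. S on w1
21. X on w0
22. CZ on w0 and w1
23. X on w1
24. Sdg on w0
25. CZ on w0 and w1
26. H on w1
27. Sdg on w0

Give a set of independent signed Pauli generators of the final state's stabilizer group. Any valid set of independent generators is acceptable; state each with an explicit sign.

The final state is stabilized by the group generated by -YI, +IX; other independent generating sets are equally valid. Key observation: steps 9-14 multiply out to the identity, so the circuit reduces to the remaining gates.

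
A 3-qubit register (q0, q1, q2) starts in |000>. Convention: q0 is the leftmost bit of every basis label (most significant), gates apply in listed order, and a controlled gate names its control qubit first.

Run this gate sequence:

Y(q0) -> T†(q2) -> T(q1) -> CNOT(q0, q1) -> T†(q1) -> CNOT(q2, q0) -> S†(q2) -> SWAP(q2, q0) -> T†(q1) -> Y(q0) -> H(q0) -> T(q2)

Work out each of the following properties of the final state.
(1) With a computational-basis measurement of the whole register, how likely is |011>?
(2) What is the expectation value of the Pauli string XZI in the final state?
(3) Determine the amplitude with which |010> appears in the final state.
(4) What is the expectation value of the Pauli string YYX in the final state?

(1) The probability of measuring |011> is 1/2.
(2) In the final state, XZI has expectation 1.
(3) The final state's coefficient on |010> equals 0.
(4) In the final state, YYX has expectation 0.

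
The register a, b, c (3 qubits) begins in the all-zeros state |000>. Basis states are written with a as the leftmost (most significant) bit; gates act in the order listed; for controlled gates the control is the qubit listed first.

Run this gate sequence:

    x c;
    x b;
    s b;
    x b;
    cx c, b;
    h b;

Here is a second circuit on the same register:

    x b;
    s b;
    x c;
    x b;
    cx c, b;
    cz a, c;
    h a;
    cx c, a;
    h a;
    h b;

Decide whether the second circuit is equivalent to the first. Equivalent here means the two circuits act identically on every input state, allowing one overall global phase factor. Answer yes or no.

Yes, they are equivalent — the unitaries differ by at most a global phase.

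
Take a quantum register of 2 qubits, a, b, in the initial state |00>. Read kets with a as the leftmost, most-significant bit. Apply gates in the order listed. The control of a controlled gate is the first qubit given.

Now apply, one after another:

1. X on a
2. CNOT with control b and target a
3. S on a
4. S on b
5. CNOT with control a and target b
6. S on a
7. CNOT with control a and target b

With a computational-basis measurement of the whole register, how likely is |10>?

The probability of measuring |10> is 1.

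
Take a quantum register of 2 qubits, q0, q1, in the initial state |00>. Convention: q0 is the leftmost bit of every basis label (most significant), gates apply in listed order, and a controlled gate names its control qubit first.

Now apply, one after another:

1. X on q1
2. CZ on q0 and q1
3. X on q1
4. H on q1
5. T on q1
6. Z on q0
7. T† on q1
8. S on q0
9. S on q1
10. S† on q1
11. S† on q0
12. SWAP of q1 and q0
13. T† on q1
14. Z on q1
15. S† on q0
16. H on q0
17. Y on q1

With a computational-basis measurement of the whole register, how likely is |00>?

The probability of measuring |00> is 0.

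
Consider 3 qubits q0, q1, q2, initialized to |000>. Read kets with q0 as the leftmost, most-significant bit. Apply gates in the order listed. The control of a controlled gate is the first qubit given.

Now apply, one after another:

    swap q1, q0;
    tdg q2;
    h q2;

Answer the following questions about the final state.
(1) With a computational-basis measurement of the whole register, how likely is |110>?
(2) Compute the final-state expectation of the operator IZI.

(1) Outcome |110> occurs with probability 0.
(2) The expectation value of IZI is 1.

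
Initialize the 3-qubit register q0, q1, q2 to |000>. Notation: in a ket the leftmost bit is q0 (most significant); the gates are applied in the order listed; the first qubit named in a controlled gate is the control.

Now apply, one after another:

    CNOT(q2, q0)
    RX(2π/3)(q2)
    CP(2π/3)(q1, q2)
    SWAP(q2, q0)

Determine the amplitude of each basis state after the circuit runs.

After the circuit, the state carries amplitude 1/2 on |000>, -sqrt(3)*I/2 on |100>, and 0 on every other basis state.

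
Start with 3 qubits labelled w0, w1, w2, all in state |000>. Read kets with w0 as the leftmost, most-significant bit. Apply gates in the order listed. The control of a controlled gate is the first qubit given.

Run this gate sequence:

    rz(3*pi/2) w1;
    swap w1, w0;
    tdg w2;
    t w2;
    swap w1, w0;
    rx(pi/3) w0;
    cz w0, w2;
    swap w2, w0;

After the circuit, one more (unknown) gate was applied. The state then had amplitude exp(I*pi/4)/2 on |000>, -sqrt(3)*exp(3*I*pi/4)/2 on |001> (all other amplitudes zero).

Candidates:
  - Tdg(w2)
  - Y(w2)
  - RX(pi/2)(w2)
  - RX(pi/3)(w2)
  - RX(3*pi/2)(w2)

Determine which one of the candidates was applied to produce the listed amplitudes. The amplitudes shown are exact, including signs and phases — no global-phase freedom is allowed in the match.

The unique candidate consistent with the amplitudes is Y(w2). Key observation: steps 2-5 multiply out to the identity, so the circuit reduces to the remaining gates.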